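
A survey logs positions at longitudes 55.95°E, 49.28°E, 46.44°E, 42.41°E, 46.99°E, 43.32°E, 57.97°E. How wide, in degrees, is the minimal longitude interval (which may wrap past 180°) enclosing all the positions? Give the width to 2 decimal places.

Sort the longitudes: +42.41°, +43.32°, +46.44°, +46.99°, +49.28°, +55.95°, +57.97°.
Eastward gaps between consecutive values (wrapping around): 0.91°, 3.12°, 0.55°, 2.29°, 6.67°, 2.02°, 344.44°.
Largest gap = 344.44° ⇒ minimal covering band is its complement: 360° − 344.44° = 15.56°.
Band runs from +42.41° eastward to +57.97°.

15.56°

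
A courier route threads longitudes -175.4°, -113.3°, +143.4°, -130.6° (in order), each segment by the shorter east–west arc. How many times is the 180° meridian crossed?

2

Leg 1: -175.4° → -113.3°, shortest Δλ = 62.1° (east) — does not cross 180°.
Leg 2: -113.3° → +143.4°, shortest Δλ = -103.3° (west) — crosses 180°.
Leg 3: +143.4° → -130.6°, shortest Δλ = 86.0° (east) — crosses 180°.
Total crossings: 2.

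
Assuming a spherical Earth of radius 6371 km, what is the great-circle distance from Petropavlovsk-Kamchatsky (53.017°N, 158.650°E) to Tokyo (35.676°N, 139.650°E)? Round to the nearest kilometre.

Δλ = 139.650 − 158.650 = -19.000°.
Δφ = 35.676 − 53.017 = -17.341°.
a = sin²(Δφ/2) + cos φ₁ · cos φ₂ · sin²(Δλ/2) = 0.036038.
c = 2·atan2(√a, √(1−a)) = 0.38199 rad → d = 6371·c ≈ 2433.67 km.

2434 km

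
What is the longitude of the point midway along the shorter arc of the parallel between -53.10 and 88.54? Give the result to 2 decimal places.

+17.72°

Signed shortest Δλ from -53.10° to +88.54° is +141.64°.
Midpoint longitude = -53.10° + (+141.64°)/2 = -53.10° + 70.82° = +17.72°.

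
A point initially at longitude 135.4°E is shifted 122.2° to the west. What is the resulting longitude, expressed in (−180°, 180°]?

Start at +135.4°; shift −122.2° → +13.2°.
+13.2° already lies in (−180°, 180°].

13.2°E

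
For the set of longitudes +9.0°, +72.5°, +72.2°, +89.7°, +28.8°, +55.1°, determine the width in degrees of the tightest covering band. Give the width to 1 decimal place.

80.7°

Sort the longitudes: +9.0°, +28.8°, +55.1°, +72.2°, +72.5°, +89.7°.
Eastward gaps between consecutive values (wrapping around): 19.8°, 26.3°, 17.1°, 0.3°, 17.2°, 279.3°.
Largest gap = 279.3° ⇒ minimal covering band is its complement: 360° − 279.3° = 80.7°.
Band runs from +9.0° eastward to +89.7°.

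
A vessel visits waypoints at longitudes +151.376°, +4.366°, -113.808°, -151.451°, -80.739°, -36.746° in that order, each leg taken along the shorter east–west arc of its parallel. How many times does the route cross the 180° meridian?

Leg 1: +151.376° → +4.366°, shortest Δλ = -147.01° (west) — does not cross 180°.
Leg 2: +4.366° → -113.808°, shortest Δλ = -118.174° (west) — does not cross 180°.
Leg 3: -113.808° → -151.451°, shortest Δλ = -37.643° (west) — does not cross 180°.
Leg 4: -151.451° → -80.739°, shortest Δλ = 70.712° (east) — does not cross 180°.
Leg 5: -80.739° → -36.746°, shortest Δλ = 43.993° (east) — does not cross 180°.
Total crossings: 0.

0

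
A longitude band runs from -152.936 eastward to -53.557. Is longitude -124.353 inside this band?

Band width going east from -152.936° to -53.557°: ((-53.557 − -152.936) mod 360) = 99.379°.
Offset of -124.353° east of the west edge: ((-124.353 − -152.936) mod 360) = 28.583°.
28.583° ≤ 99.379° ⇒ inside.

Yes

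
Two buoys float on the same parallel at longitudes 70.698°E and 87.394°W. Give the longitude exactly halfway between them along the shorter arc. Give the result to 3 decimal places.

8.348°W

Signed shortest Δλ from +70.698° to -87.394° is -158.092°.
Midpoint longitude = +70.698° + (-158.092°)/2 = +70.698° − 79.046° = -8.348°.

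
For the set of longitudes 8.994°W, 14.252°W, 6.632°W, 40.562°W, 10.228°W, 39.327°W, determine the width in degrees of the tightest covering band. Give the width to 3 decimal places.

Sort the longitudes: -40.562°, -39.327°, -14.252°, -10.228°, -8.994°, -6.632°.
Eastward gaps between consecutive values (wrapping around): 1.235°, 25.075°, 4.024°, 1.234°, 2.362°, 326.070°.
Largest gap = 326.070° ⇒ minimal covering band is its complement: 360° − 326.070° = 33.930°.
Band runs from -40.562° eastward to -6.632°.

33.930°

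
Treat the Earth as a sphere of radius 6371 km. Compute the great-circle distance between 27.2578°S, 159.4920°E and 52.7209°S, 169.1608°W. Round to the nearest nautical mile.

2071 nmi

Δλ = -169.1608 − 159.4920 = -328.6528°; wrapped into (−180°, 180°]: 31.3472°.
Δφ = -52.7209 − -27.2578 = -25.4631°.
a = sin²(Δφ/2) + cos φ₁ · cos φ₂ · sin²(Δλ/2) = 0.087867.
c = 2·atan2(√a, √(1−a)) = 0.60189 rad → d = 6371·c ≈ 3834.64 km ≈ 2070.54 nmi.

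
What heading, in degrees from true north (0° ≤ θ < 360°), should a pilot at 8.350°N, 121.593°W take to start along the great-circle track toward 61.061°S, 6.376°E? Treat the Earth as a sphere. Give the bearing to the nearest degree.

155°

Δλ = 6.376 − -121.593 = 127.969°.
θ = atan2( sin Δλ · cos φ₂ , cos φ₁ · sin φ₂ − sin φ₁ · cos φ₂ · cos Δλ )
  = atan2(0.38146, -0.82263) = 155.122° → normalised to [0°, 360°): 155.122°.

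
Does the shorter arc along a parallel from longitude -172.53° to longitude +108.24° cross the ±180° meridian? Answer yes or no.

Naïve |108.24 − -172.53| = 280.77° > 180°, so the shorter arc goes the other way round — across 180°.
Signed shortest Δλ = ((108.24 − -172.53 + 180) mod 360) − 180 = -79.23°.
Going west by 79.23° from -172.53° passes through 180° before reaching +108.24°.

Yes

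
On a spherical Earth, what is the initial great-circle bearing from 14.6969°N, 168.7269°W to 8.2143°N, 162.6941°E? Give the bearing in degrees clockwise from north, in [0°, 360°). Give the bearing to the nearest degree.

Δλ = 162.6941 − -168.7269 = 331.4210°; wrapped into (−180°, 180°]: -28.5790°.
θ = atan2( sin Δλ · cos φ₂ , cos φ₁ · sin φ₂ − sin φ₁ · cos φ₂ · cos Δλ )
  = atan2(-0.47346, -0.08231) = -99.862° → normalised to [0°, 360°): 260.138°.

260°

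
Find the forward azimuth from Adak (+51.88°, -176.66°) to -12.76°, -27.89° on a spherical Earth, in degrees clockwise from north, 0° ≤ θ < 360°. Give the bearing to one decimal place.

Δλ = -27.89 − -176.66 = 148.77°.
θ = atan2( sin Δλ · cos φ₂ , cos φ₁ · sin φ₂ − sin φ₁ · cos φ₂ · cos Δλ )
  = atan2(0.50567, 0.51976) = 44.213° → normalised to [0°, 360°): 44.213°.

44.2°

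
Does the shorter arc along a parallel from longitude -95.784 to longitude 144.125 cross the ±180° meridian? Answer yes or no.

Yes

Naïve |144.125 − -95.784| = 239.909° > 180°, so the shorter arc goes the other way round — across 180°.
Signed shortest Δλ = ((144.125 − -95.784 + 180) mod 360) − 180 = -120.091°.
Going west by 120.091° from -95.784° passes through 180° before reaching +144.125°.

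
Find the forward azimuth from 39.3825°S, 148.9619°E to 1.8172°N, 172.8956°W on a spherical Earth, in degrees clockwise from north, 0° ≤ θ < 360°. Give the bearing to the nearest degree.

Δλ = -172.8956 − 148.9619 = -321.8575°; wrapped into (−180°, 180°]: 38.1425°.
θ = atan2( sin Δλ · cos φ₂ , cos φ₁ · sin φ₂ − sin φ₁ · cos φ₂ · cos Δλ )
  = atan2(0.61731, 0.52327) = 49.713° → normalised to [0°, 360°): 49.713°.

50°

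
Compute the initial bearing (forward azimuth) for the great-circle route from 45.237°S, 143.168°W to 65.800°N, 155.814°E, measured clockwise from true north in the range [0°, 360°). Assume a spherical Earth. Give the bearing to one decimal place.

Δλ = 155.814 − -143.168 = 298.982°; wrapped into (−180°, 180°]: -61.018°.
θ = atan2( sin Δλ · cos φ₂ , cos φ₁ · sin φ₂ − sin φ₁ · cos φ₂ · cos Δλ )
  = atan2(-0.35859, 0.78332) = -24.597° → normalised to [0°, 360°): 335.403°.

335.4°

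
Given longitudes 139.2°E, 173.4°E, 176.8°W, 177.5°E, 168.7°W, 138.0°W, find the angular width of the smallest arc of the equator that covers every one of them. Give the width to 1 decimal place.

82.8°

Sort the longitudes: -176.8°, -168.7°, -138.0°, +139.2°, +173.4°, +177.5°.
Eastward gaps between consecutive values (wrapping around): 8.1°, 30.7°, 277.2°, 34.2°, 4.1°, 5.7°.
Largest gap = 277.2° ⇒ minimal covering band is its complement: 360° − 277.2° = 82.8°.
Band runs from +139.2° eastward to -138.0°, crossing the antimeridian.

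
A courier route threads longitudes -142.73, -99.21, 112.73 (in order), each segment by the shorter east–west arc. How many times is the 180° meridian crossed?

Leg 1: -142.73° → -99.21°, shortest Δλ = 43.52° (east) — does not cross 180°.
Leg 2: -99.21° → +112.73°, shortest Δλ = -148.06° (west) — crosses 180°.
Total crossings: 1.

1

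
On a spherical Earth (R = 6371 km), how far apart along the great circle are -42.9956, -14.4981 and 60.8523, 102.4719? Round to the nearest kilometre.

15480 km

Δλ = 102.4719 − -14.4981 = 116.9700°.
Δφ = 60.8523 − -42.9956 = 103.8479°.
a = sin²(Δφ/2) + cos φ₁ · cos φ₂ · sin²(Δλ/2) = 0.878575.
c = 2·atan2(√a, √(1−a)) = 2.42973 rad → d = 6371·c ≈ 15479.84 km.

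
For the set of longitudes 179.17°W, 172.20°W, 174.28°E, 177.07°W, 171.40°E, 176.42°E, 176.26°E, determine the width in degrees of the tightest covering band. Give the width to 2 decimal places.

Sort the longitudes: -179.17°, -177.07°, -172.20°, +171.40°, +174.28°, +176.26°, +176.42°.
Eastward gaps between consecutive values (wrapping around): 2.10°, 4.87°, 343.60°, 2.88°, 1.98°, 0.16°, 4.41°.
Largest gap = 343.60° ⇒ minimal covering band is its complement: 360° − 343.60° = 16.40°.
Band runs from +171.40° eastward to -172.20°, crossing the antimeridian.

16.40°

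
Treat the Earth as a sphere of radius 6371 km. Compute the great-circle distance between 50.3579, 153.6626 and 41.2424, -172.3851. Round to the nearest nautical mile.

1507 nmi

Δλ = -172.3851 − 153.6626 = -326.0477°; wrapped into (−180°, 180°]: 33.9523°.
Δφ = 41.2424 − 50.3579 = -9.1155°.
a = sin²(Δφ/2) + cos φ₁ · cos φ₂ · sin²(Δλ/2) = 0.047210.
c = 2·atan2(√a, √(1−a)) = 0.43805 rad → d = 6371·c ≈ 2790.83 km ≈ 1506.93 nmi.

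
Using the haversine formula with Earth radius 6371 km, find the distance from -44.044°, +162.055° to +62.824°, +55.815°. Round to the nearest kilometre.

15040 km

Δλ = 55.815 − 162.055 = -106.240°.
Δφ = 62.824 − -44.044 = 106.868°.
a = sin²(Δφ/2) + cos φ₁ · cos φ₂ · sin²(Δλ/2) = 0.855138.
c = 2·atan2(√a, √(1−a)) = 2.36069 rad → d = 6371·c ≈ 15039.94 km.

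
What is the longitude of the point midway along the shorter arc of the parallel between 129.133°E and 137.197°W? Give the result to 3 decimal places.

Signed shortest Δλ from +129.133° to -137.197° is +93.670°.
Midpoint longitude = +129.133° + (+93.670°)/2 = +129.133° + 46.835° = +175.968°.
(The naïve average (+129.133 + -137.197)/2 = -4.032° is on the wrong side of the globe.)

175.968°E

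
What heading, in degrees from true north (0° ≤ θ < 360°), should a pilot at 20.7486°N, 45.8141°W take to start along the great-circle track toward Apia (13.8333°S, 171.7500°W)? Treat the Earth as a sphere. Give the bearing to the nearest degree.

Δλ = -171.7500 − -45.8141 = -125.9359°.
θ = atan2( sin Δλ · cos φ₂ , cos φ₁ · sin φ₂ − sin φ₁ · cos φ₂ · cos Δλ )
  = atan2(-0.78619, -0.02171) = -91.582° → normalised to [0°, 360°): 268.418°.

268°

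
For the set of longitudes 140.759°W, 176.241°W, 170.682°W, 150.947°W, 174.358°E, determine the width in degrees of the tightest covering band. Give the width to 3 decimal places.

Sort the longitudes: -176.241°, -170.682°, -150.947°, -140.759°, +174.358°.
Eastward gaps between consecutive values (wrapping around): 5.559°, 19.735°, 10.188°, 315.117°, 9.401°.
Largest gap = 315.117° ⇒ minimal covering band is its complement: 360° − 315.117° = 44.883°.
Band runs from +174.358° eastward to -140.759°, crossing the antimeridian.

44.883°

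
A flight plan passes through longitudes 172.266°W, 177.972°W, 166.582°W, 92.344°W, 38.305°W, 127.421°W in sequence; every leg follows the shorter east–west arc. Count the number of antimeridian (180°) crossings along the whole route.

Leg 1: -172.266° → -177.972°, shortest Δλ = -5.706° (west) — does not cross 180°.
Leg 2: -177.972° → -166.582°, shortest Δλ = 11.39° (east) — does not cross 180°.
Leg 3: -166.582° → -92.344°, shortest Δλ = 74.238° (east) — does not cross 180°.
Leg 4: -92.344° → -38.305°, shortest Δλ = 54.039° (east) — does not cross 180°.
Leg 5: -38.305° → -127.421°, shortest Δλ = -89.116° (west) — does not cross 180°.
Total crossings: 0.

0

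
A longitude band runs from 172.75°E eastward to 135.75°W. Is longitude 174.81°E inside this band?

Yes

Band width going east from +172.75° to -135.75°: ((-135.75 − 172.75) mod 360) = 51.50°.
Offset of +174.81° east of the west edge: ((174.81 − 172.75) mod 360) = 2.06°.
2.06° ≤ 51.50° ⇒ inside.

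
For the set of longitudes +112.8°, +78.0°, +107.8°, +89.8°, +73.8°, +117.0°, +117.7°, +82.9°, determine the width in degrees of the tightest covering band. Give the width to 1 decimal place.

Sort the longitudes: +73.8°, +78.0°, +82.9°, +89.8°, +107.8°, +112.8°, +117.0°, +117.7°.
Eastward gaps between consecutive values (wrapping around): 4.2°, 4.9°, 6.9°, 18.0°, 5.0°, 4.2°, 0.7°, 316.1°.
Largest gap = 316.1° ⇒ minimal covering band is its complement: 360° − 316.1° = 43.9°.
Band runs from +73.8° eastward to +117.7°.

43.9°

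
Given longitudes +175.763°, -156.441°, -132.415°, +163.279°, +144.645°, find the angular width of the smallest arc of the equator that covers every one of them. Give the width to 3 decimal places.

Sort the longitudes: -156.441°, -132.415°, +144.645°, +163.279°, +175.763°.
Eastward gaps between consecutive values (wrapping around): 24.026°, 277.060°, 18.634°, 12.484°, 27.796°.
Largest gap = 277.060° ⇒ minimal covering band is its complement: 360° − 277.060° = 82.940°.
Band runs from +144.645° eastward to -132.415°, crossing the antimeridian.

82.940°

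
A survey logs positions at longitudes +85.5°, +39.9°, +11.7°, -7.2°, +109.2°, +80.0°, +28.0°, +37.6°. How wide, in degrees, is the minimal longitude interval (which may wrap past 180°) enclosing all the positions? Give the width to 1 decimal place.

Sort the longitudes: -7.2°, +11.7°, +28.0°, +37.6°, +39.9°, +80.0°, +85.5°, +109.2°.
Eastward gaps between consecutive values (wrapping around): 18.9°, 16.3°, 9.6°, 2.3°, 40.1°, 5.5°, 23.7°, 243.6°.
Largest gap = 243.6° ⇒ minimal covering band is its complement: 360° − 243.6° = 116.4°.
Band runs from -7.2° eastward to +109.2°.

116.4°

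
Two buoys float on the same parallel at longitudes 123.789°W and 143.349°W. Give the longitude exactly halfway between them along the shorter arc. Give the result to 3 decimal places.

Signed shortest Δλ from -123.789° to -143.349° is -19.560°.
Midpoint longitude = -123.789° + (-19.560°)/2 = -123.789° − 9.780° = -133.569°.

133.569°W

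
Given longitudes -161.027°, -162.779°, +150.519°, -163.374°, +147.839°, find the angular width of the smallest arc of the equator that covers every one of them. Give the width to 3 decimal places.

Sort the longitudes: -163.374°, -162.779°, -161.027°, +147.839°, +150.519°.
Eastward gaps between consecutive values (wrapping around): 0.595°, 1.752°, 308.866°, 2.680°, 46.107°.
Largest gap = 308.866° ⇒ minimal covering band is its complement: 360° − 308.866° = 51.134°.
Band runs from +147.839° eastward to -161.027°, crossing the antimeridian.

51.134°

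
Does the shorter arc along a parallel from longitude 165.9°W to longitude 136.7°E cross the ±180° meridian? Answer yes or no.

Naïve |136.7 − -165.9| = 302.6° > 180°, so the shorter arc goes the other way round — across 180°.
Signed shortest Δλ = ((136.7 − -165.9 + 180) mod 360) − 180 = -57.4°.
Going west by 57.4° from -165.9° passes through 180° before reaching +136.7°.

Yes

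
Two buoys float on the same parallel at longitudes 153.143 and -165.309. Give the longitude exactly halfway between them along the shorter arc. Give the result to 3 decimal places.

+173.917°

Signed shortest Δλ from +153.143° to -165.309° is +41.548°.
Midpoint longitude = +153.143° + (+41.548°)/2 = +153.143° + 20.774° = +173.917°.
(The naïve average (+153.143 + -165.309)/2 = -6.083° is on the wrong side of the globe.)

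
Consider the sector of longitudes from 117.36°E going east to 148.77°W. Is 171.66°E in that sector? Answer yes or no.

Band width going east from +117.36° to -148.77°: ((-148.77 − 117.36) mod 360) = 93.87°.
Offset of +171.66° east of the west edge: ((171.66 − 117.36) mod 360) = 54.30°.
54.30° ≤ 93.87° ⇒ inside.

Yes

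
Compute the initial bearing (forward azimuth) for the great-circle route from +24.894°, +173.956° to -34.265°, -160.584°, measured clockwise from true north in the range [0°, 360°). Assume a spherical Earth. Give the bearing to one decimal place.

Δλ = -160.584 − 173.956 = -334.540°; wrapped into (−180°, 180°]: 25.460°.
θ = atan2( sin Δλ · cos φ₂ , cos φ₁ · sin φ₂ − sin φ₁ · cos φ₂ · cos Δλ )
  = atan2(0.35527, -0.82481) = 156.697° → normalised to [0°, 360°): 156.697°.

156.7°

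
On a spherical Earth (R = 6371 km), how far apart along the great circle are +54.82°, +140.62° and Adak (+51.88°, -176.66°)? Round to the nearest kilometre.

Δλ = -176.66 − 140.62 = -317.28°; wrapped into (−180°, 180°]: 42.72°.
Δφ = 51.88 − 54.82 = -2.94°.
a = sin²(Δφ/2) + cos φ₁ · cos φ₂ · sin²(Δλ/2) = 0.047841.
c = 2·atan2(√a, √(1−a)) = 0.44101 rad → d = 6371·c ≈ 2809.71 km.

2810 km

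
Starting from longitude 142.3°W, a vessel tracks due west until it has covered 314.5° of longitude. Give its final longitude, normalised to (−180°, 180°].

Start at -142.3°; shift −314.5° → -456.8°.
-456.8° lies outside (−180°, 180°]; add 360° → -96.8°.

96.8°W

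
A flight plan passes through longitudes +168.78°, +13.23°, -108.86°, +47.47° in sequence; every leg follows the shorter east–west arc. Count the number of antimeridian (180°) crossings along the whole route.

Leg 1: +168.78° → +13.23°, shortest Δλ = -155.55° (west) — does not cross 180°.
Leg 2: +13.23° → -108.86°, shortest Δλ = -122.09° (west) — does not cross 180°.
Leg 3: -108.86° → +47.47°, shortest Δλ = 156.33° (east) — does not cross 180°.
Total crossings: 0.

0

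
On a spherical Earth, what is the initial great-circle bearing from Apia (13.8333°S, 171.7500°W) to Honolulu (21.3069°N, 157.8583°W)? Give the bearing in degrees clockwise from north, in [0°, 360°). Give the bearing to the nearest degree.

21°

Δλ = -157.8583 − -171.7500 = 13.8917°.
θ = atan2( sin Δλ · cos φ₂ , cos φ₁ · sin φ₂ − sin φ₁ · cos φ₂ · cos Δλ )
  = atan2(0.22368, 0.56906) = 21.458° → normalised to [0°, 360°): 21.458°.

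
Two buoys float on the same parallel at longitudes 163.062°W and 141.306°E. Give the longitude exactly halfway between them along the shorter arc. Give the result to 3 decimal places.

169.122°E

Signed shortest Δλ from -163.062° to +141.306° is -55.632°.
Midpoint longitude = -163.062° + (-55.632°)/2 = -163.062° − 27.816° = -190.878°.
Normalise into (−180°, 180°]: +169.122°.
(The naïve average (-163.062 + +141.306)/2 = -10.878° is on the wrong side of the globe.)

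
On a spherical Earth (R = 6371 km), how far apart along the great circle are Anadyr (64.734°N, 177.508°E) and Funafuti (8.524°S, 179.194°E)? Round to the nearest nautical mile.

4399 nmi

Δλ = 179.194 − 177.508 = 1.686°.
Δφ = -8.524 − 64.734 = -73.258°.
a = sin²(Δφ/2) + cos φ₁ · cos φ₂ · sin²(Δλ/2) = 0.356060.
c = 2·atan2(√a, √(1−a)) = 1.27878 rad → d = 6371·c ≈ 8147.13 km ≈ 4399.10 nmi.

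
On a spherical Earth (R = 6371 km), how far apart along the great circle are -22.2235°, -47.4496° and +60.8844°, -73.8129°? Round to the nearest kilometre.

9541 km

Δλ = -73.8129 − -47.4496 = -26.3633°.
Δφ = 60.8844 − -22.2235 = 83.1079°.
a = sin²(Δφ/2) + cos φ₁ · cos φ₂ · sin²(Δλ/2) = 0.463423.
c = 2·atan2(√a, √(1−a)) = 1.49758 rad → d = 6371·c ≈ 9541.06 km.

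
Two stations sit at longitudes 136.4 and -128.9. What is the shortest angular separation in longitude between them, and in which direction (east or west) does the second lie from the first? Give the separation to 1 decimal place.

Raw difference: -128.9 − 136.4 = -265.3°.
Normalise into (−180°, 180°]: -265.3° + 360° = 94.7°.
Positive ⇒ the second point lies to the east; separation 94.7°.

94.7° east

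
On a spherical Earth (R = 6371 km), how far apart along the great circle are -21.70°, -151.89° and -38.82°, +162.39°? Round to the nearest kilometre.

Δλ = 162.39 − -151.89 = 314.28°; wrapped into (−180°, 180°]: -45.72°.
Δφ = -38.82 − -21.70 = -17.12°.
a = sin²(Δφ/2) + cos φ₁ · cos φ₂ · sin²(Δλ/2) = 0.131405.
c = 2·atan2(√a, √(1−a)) = 0.74189 rad → d = 6371·c ≈ 4726.60 km.

4727 km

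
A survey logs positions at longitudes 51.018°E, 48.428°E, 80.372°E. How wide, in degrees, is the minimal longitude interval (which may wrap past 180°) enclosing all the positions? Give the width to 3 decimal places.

Sort the longitudes: +48.428°, +51.018°, +80.372°.
Eastward gaps between consecutive values (wrapping around): 2.590°, 29.354°, 328.056°.
Largest gap = 328.056° ⇒ minimal covering band is its complement: 360° − 328.056° = 31.944°.
Band runs from +48.428° eastward to +80.372°.

31.944°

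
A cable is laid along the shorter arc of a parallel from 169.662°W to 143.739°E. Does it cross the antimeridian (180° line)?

Naïve |143.739 − -169.662| = 313.401° > 180°, so the shorter arc goes the other way round — across 180°.
Signed shortest Δλ = ((143.739 − -169.662 + 180) mod 360) − 180 = -46.599°.
Going west by 46.599° from -169.662° passes through 180° before reaching +143.739°.

Yes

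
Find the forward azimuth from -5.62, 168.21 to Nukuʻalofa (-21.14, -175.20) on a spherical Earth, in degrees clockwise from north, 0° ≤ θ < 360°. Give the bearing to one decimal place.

Δλ = -175.20 − 168.21 = -343.41°; wrapped into (−180°, 180°]: 16.59°.
θ = atan2( sin Δλ · cos φ₂ , cos φ₁ · sin φ₂ − sin φ₁ · cos φ₂ · cos Δλ )
  = atan2(0.26631, -0.27138) = 135.540° → normalised to [0°, 360°): 135.540°.

135.5°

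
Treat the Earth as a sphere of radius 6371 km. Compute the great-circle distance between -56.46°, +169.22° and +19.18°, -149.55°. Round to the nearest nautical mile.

4995 nmi

Δλ = -149.55 − 169.22 = -318.77°; wrapped into (−180°, 180°]: 41.23°.
Δφ = 19.18 − -56.46 = 75.64°.
a = sin²(Δφ/2) + cos φ₁ · cos φ₂ · sin²(Δλ/2) = 0.440684.
c = 2·atan2(√a, √(1−a)) = 1.45188 rad → d = 6371·c ≈ 9249.96 km ≈ 4994.58 nmi.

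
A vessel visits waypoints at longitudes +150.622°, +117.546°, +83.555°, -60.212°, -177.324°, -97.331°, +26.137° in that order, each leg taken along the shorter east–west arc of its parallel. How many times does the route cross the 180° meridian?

0

Leg 1: +150.622° → +117.546°, shortest Δλ = -33.076° (west) — does not cross 180°.
Leg 2: +117.546° → +83.555°, shortest Δλ = -33.991° (west) — does not cross 180°.
Leg 3: +83.555° → -60.212°, shortest Δλ = -143.767° (west) — does not cross 180°.
Leg 4: -60.212° → -177.324°, shortest Δλ = -117.112° (west) — does not cross 180°.
Leg 5: -177.324° → -97.331°, shortest Δλ = 79.993° (east) — does not cross 180°.
Leg 6: -97.331° → +26.137°, shortest Δλ = 123.468° (east) — does not cross 180°.
Total crossings: 0.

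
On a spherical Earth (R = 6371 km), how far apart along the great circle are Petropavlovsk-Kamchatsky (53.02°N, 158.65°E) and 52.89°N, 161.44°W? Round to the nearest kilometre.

Δλ = -161.44 − 158.65 = -320.09°; wrapped into (−180°, 180°]: 39.91°.
Δφ = 52.89 − 53.02 = -0.13°.
a = sin²(Δφ/2) + cos φ₁ · cos φ₂ · sin²(Δλ/2) = 0.042274.
c = 2·atan2(√a, √(1−a)) = 0.41416 rad → d = 6371·c ≈ 2638.64 km.

2639 km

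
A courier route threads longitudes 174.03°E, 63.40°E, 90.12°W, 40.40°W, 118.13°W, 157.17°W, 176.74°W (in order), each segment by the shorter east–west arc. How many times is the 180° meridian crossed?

Leg 1: +174.03° → +63.40°, shortest Δλ = -110.63° (west) — does not cross 180°.
Leg 2: +63.40° → -90.12°, shortest Δλ = -153.52° (west) — does not cross 180°.
Leg 3: -90.12° → -40.40°, shortest Δλ = 49.72° (east) — does not cross 180°.
Leg 4: -40.40° → -118.13°, shortest Δλ = -77.73° (west) — does not cross 180°.
Leg 5: -118.13° → -157.17°, shortest Δλ = -39.04° (west) — does not cross 180°.
Leg 6: -157.17° → -176.74°, shortest Δλ = -19.57° (west) — does not cross 180°.
Total crossings: 0.

0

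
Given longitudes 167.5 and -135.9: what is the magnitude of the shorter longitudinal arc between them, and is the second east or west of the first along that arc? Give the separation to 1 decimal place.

56.6° east

Raw difference: -135.9 − 167.5 = -303.4°.
Normalise into (−180°, 180°]: -303.4° + 360° = 56.6°.
Positive ⇒ the second point lies to the east; separation 56.6°.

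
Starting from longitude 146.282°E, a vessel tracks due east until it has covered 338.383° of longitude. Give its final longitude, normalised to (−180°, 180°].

Start at +146.282°; shift +338.383° → +484.665°.
+484.665° lies outside (−180°, 180°]; subtract 360° → +124.665°.

124.665°E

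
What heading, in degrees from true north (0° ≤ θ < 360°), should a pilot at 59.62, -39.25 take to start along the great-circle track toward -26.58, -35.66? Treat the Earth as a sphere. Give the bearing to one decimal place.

Δλ = -35.66 − -39.25 = 3.59°.
θ = atan2( sin Δλ · cos φ₂ , cos φ₁ · sin φ₂ − sin φ₁ · cos φ₂ · cos Δλ )
  = atan2(0.05600, -0.99629) = 176.783° → normalised to [0°, 360°): 176.783°.

176.8°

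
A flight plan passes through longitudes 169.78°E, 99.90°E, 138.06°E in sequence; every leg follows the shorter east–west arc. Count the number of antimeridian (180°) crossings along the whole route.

Leg 1: +169.78° → +99.90°, shortest Δλ = -69.88° (west) — does not cross 180°.
Leg 2: +99.90° → +138.06°, shortest Δλ = 38.16° (east) — does not cross 180°.
Total crossings: 0.

0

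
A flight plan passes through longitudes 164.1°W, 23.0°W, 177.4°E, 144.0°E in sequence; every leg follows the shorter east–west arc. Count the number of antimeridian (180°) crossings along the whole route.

1

Leg 1: -164.1° → -23.0°, shortest Δλ = 141.1° (east) — does not cross 180°.
Leg 2: -23.0° → +177.4°, shortest Δλ = -159.6° (west) — crosses 180°.
Leg 3: +177.4° → +144.0°, shortest Δλ = -33.4° (west) — does not cross 180°.
Total crossings: 1.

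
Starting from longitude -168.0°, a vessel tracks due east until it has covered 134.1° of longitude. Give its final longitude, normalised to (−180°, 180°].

-33.9°

Start at -168.0°; shift +134.1° → -33.9°.
-33.9° already lies in (−180°, 180°].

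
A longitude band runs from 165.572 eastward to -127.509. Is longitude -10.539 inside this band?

No

Band width going east from +165.572° to -127.509°: ((-127.509 − 165.572) mod 360) = 66.919°.
Offset of -10.539° east of the west edge: ((-10.539 − 165.572) mod 360) = 183.889°.
183.889° > 66.919° ⇒ outside.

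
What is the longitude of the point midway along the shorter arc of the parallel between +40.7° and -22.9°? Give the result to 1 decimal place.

Signed shortest Δλ from +40.7° to -22.9° is -63.6°.
Midpoint longitude = +40.7° + (-63.6°)/2 = +40.7° − 31.8° = +8.9°.

+8.9°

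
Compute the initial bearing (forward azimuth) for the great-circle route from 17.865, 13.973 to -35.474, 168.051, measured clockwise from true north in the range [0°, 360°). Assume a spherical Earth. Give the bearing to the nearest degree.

Δλ = 168.051 − 13.973 = 154.078°.
θ = atan2( sin Δλ · cos φ₂ , cos φ₁ · sin φ₂ − sin φ₁ · cos φ₂ · cos Δλ )
  = atan2(0.35600, -0.32766) = 132.626° → normalised to [0°, 360°): 132.626°.

133°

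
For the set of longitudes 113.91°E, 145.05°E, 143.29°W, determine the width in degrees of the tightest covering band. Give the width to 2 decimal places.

102.80°

Sort the longitudes: -143.29°, +113.91°, +145.05°.
Eastward gaps between consecutive values (wrapping around): 257.20°, 31.14°, 71.66°.
Largest gap = 257.20° ⇒ minimal covering band is its complement: 360° − 257.20° = 102.80°.
Band runs from +113.91° eastward to -143.29°, crossing the antimeridian.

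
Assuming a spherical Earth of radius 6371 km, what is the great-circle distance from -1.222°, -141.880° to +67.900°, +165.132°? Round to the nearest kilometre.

Δλ = 165.132 − -141.880 = 307.012°; wrapped into (−180°, 180°]: -52.988°.
Δφ = 67.900 − -1.222 = 69.122°.
a = sin²(Δφ/2) + cos φ₁ · cos φ₂ · sin²(Δλ/2) = 0.396665.
c = 2·atan2(√a, √(1−a)) = 1.36263 rad → d = 6371·c ≈ 8681.29 km.

8681 km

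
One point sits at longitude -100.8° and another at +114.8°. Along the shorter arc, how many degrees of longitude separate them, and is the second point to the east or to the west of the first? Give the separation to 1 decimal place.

Raw difference: 114.8 − -100.8 = 215.6°.
Normalise into (−180°, 180°]: 215.6° − 360° = -144.4°.
Negative ⇒ the second point lies to the west; separation 144.4°.

144.4° west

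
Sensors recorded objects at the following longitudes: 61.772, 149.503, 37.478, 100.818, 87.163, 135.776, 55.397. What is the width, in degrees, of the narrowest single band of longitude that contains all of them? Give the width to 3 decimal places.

Sort the longitudes: +37.478°, +55.397°, +61.772°, +87.163°, +100.818°, +135.776°, +149.503°.
Eastward gaps between consecutive values (wrapping around): 17.919°, 6.375°, 25.391°, 13.655°, 34.958°, 13.727°, 247.975°.
Largest gap = 247.975° ⇒ minimal covering band is its complement: 360° − 247.975° = 112.025°.
Band runs from +37.478° eastward to +149.503°.

112.025°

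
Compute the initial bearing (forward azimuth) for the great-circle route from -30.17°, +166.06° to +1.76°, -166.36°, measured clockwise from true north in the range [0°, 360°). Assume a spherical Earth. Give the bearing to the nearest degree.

Δλ = -166.36 − 166.06 = -332.42°; wrapped into (−180°, 180°]: 27.58°.
θ = atan2( sin Δλ · cos φ₂ , cos φ₁ · sin φ₂ − sin φ₁ · cos φ₂ · cos Δλ )
  = atan2(0.46277, 0.47180) = 44.446° → normalised to [0°, 360°): 44.446°.

44°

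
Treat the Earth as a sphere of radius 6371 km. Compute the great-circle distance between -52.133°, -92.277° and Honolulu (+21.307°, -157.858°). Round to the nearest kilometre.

10329 km

Δλ = -157.858 − -92.277 = -65.581°.
Δφ = 21.307 − -52.133 = 73.440°.
a = sin²(Δφ/2) + cos φ₁ · cos φ₂ · sin²(Δλ/2) = 0.525219.
c = 2·atan2(√a, √(1−a)) = 1.62126 rad → d = 6371·c ≈ 10329.02 km.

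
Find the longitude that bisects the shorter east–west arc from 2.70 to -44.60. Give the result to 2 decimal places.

-20.95°

Signed shortest Δλ from +2.70° to -44.60° is -47.30°.
Midpoint longitude = +2.70° + (-47.30°)/2 = +2.70° − 23.65° = -20.95°.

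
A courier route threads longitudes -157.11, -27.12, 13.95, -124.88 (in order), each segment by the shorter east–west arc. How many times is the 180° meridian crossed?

0

Leg 1: -157.11° → -27.12°, shortest Δλ = 129.99° (east) — does not cross 180°.
Leg 2: -27.12° → +13.95°, shortest Δλ = 41.07° (east) — does not cross 180°.
Leg 3: +13.95° → -124.88°, shortest Δλ = -138.83° (west) — does not cross 180°.
Total crossings: 0.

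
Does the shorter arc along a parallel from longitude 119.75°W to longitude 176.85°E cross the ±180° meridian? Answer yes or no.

Yes

Naïve |176.85 − -119.75| = 296.6° > 180°, so the shorter arc goes the other way round — across 180°.
Signed shortest Δλ = ((176.85 − -119.75 + 180) mod 360) − 180 = -63.4°.
Going west by 63.4° from -119.75° passes through 180° before reaching +176.85°.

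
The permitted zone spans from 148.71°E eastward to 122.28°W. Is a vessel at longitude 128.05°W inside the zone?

Band width going east from +148.71° to -122.28°: ((-122.28 − 148.71) mod 360) = 89.01°.
Offset of -128.05° east of the west edge: ((-128.05 − 148.71) mod 360) = 83.24°.
83.24° ≤ 89.01° ⇒ inside.

Yes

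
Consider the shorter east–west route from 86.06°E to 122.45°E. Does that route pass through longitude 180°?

Signed shortest Δλ = ((122.45 − 86.06 + 180) mod 360) − 180 = 36.39°.
Going east by 36.39° from +86.06° reaches +122.45° without touching 180°.

No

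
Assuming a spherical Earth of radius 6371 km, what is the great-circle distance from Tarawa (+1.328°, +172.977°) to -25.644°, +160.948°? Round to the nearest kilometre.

3266 km

Δλ = 160.948 − 172.977 = -12.029°.
Δφ = -25.644 − 1.328 = -26.972°.
a = sin²(Δφ/2) + cos φ₁ · cos φ₂ · sin²(Δλ/2) = 0.064281.
c = 2·atan2(√a, √(1−a)) = 0.51267 rad → d = 6371·c ≈ 3266.21 km.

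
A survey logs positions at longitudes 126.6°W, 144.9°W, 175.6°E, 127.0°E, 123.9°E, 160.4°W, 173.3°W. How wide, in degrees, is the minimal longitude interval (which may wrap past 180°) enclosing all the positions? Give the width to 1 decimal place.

109.5°

Sort the longitudes: -173.3°, -160.4°, -144.9°, -126.6°, +123.9°, +127.0°, +175.6°.
Eastward gaps between consecutive values (wrapping around): 12.9°, 15.5°, 18.3°, 250.5°, 3.1°, 48.6°, 11.1°.
Largest gap = 250.5° ⇒ minimal covering band is its complement: 360° − 250.5° = 109.5°.
Band runs from +123.9° eastward to -126.6°, crossing the antimeridian.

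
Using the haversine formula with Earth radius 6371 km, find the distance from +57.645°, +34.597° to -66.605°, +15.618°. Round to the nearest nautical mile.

7508 nmi

Δλ = 15.618 − 34.597 = -18.979°.
Δφ = -66.605 − 57.645 = -124.250°.
a = sin²(Δφ/2) + cos φ₁ · cos φ₂ · sin²(Δλ/2) = 0.787178.
c = 2·atan2(√a, √(1−a)) = 2.18261 rad → d = 6371·c ≈ 13905.44 km ≈ 7508.33 nmi.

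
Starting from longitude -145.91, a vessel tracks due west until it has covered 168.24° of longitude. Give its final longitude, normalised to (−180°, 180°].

Start at -145.91°; shift −168.24° → -314.15°.
-314.15° lies outside (−180°, 180°]; add 360° → +45.85°.

+45.85°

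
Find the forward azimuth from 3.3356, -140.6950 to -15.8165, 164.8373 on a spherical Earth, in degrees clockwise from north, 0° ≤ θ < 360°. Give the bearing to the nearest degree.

249°

Δλ = 164.8373 − -140.6950 = 305.5323°; wrapped into (−180°, 180°]: -54.4677°.
θ = atan2( sin Δλ · cos φ₂ , cos φ₁ · sin φ₂ − sin φ₁ · cos φ₂ · cos Δλ )
  = atan2(-0.78298, -0.30463) = -111.259° → normalised to [0°, 360°): 248.741°.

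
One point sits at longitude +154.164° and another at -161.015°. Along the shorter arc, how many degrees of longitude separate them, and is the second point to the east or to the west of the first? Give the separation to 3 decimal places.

Raw difference: -161.015 − 154.164 = -315.179°.
Normalise into (−180°, 180°]: -315.179° + 360° = 44.821°.
Positive ⇒ the second point lies to the east; separation 44.821°.

44.821° east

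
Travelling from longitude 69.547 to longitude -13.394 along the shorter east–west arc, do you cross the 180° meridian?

No

Signed shortest Δλ = ((-13.394 − 69.547 + 180) mod 360) − 180 = -82.941°.
Going west by 82.941° from +69.547° reaches -13.394° without touching 180°.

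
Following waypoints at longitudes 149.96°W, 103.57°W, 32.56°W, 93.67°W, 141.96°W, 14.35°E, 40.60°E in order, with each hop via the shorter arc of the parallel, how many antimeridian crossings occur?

Leg 1: -149.96° → -103.57°, shortest Δλ = 46.39° (east) — does not cross 180°.
Leg 2: -103.57° → -32.56°, shortest Δλ = 71.01° (east) — does not cross 180°.
Leg 3: -32.56° → -93.67°, shortest Δλ = -61.11° (west) — does not cross 180°.
Leg 4: -93.67° → -141.96°, shortest Δλ = -48.29° (west) — does not cross 180°.
Leg 5: -141.96° → +14.35°, shortest Δλ = 156.31° (east) — does not cross 180°.
Leg 6: +14.35° → +40.60°, shortest Δλ = 26.25° (east) — does not cross 180°.
Total crossings: 0.

0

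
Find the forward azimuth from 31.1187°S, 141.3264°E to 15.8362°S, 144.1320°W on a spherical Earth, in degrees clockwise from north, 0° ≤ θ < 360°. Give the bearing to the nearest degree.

96°

Δλ = -144.1320 − 141.3264 = -285.4584°; wrapped into (−180°, 180°]: 74.5416°.
θ = atan2( sin Δλ · cos φ₂ , cos φ₁ · sin φ₂ − sin φ₁ · cos φ₂ · cos Δλ )
  = atan2(0.92724, -0.10110) = 96.222° → normalised to [0°, 360°): 96.222°.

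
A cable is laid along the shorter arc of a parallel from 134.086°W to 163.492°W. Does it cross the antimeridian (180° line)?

Signed shortest Δλ = ((-163.492 − -134.086 + 180) mod 360) − 180 = -29.406°.
Going west by 29.406° from -134.086° reaches -163.492° without touching 180°.

No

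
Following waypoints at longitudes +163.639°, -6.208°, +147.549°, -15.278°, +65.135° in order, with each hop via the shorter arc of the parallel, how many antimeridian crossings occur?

0

Leg 1: +163.639° → -6.208°, shortest Δλ = -169.847° (west) — does not cross 180°.
Leg 2: -6.208° → +147.549°, shortest Δλ = 153.757° (east) — does not cross 180°.
Leg 3: +147.549° → -15.278°, shortest Δλ = -162.827° (west) — does not cross 180°.
Leg 4: -15.278° → +65.135°, shortest Δλ = 80.413° (east) — does not cross 180°.
Total crossings: 0.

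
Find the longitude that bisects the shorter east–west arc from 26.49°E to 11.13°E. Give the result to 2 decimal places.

18.81°E

Signed shortest Δλ from +26.49° to +11.13° is -15.36°.
Midpoint longitude = +26.49° + (-15.36°)/2 = +26.49° − 7.68° = +18.81°.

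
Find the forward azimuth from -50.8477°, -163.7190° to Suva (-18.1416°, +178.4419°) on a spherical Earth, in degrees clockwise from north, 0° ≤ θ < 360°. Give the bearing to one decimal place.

Δλ = 178.4419 − -163.7190 = 342.1609°; wrapped into (−180°, 180°]: -17.8391°.
θ = atan2( sin Δλ · cos φ₂ , cos φ₁ · sin φ₂ − sin φ₁ · cos φ₂ · cos Δλ )
  = atan2(-0.29112, 0.50490) = -29.967° → normalised to [0°, 360°): 330.033°.

330.0°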